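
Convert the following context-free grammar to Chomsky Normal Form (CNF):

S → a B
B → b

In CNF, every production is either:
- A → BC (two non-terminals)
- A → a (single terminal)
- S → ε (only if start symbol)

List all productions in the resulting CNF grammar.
The grammar has no ε-productions or unit productions to eliminate.
S → a B has terminal a in a right-hand side of length ≥ 2: introduce T_a → a and use T_a in place of a.
B → b is already in CNF (single terminal) – keep it.
S → a B becomes S → T_a B.
Resulting CNF grammar (3 productions): T_a → a; B → b; S → T_a B

Final answer: T_a → a; B → b; S → T_a B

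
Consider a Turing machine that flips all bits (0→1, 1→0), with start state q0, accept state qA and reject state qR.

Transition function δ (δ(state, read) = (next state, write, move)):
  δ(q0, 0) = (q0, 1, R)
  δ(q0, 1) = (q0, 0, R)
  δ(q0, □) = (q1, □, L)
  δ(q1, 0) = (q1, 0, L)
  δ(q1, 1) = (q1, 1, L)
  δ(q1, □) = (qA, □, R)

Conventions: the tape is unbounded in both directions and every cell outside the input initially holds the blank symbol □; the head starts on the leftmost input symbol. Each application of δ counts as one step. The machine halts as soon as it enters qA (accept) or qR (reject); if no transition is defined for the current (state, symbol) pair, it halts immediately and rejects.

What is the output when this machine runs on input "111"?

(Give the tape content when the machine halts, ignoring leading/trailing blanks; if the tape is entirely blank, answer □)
Step 0: [q0]111 (head at position 0)
Step 1: δ(q0, 1) = (q0, 0, R)  ⊢  0[q0]11 (head at position 1)
Step 2: δ(q0, 1) = (q0, 0, R)  ⊢  00[q0]1 (head at position 2)
Step 3: δ(q0, 1) = (q0, 0, R)  ⊢  000[q0]□ (head at position 3)
Step 4: δ(q0, □) = (q1, □, L)  ⊢  00[q1]0□ (head at position 2)
Step 5: δ(q1, 0) = (q1, 0, L)  ⊢  0[q1]00□ (head at position 1)
Step 6: δ(q1, 0) = (q1, 0, L)  ⊢  [q1]000□ (head at position 0)
Step 7: δ(q1, 0) = (q1, 0, L)  ⊢  [q1]□000□ (head at position -1)
Step 8: δ(q1, □) = (qA, □, R)  ⊢  □[qA]000□ (head at position 0)
The machine is in qA, so it halts and accepts.
Tape content when halted (ignoring surrounding blanks): 000

Final answer: Output: 000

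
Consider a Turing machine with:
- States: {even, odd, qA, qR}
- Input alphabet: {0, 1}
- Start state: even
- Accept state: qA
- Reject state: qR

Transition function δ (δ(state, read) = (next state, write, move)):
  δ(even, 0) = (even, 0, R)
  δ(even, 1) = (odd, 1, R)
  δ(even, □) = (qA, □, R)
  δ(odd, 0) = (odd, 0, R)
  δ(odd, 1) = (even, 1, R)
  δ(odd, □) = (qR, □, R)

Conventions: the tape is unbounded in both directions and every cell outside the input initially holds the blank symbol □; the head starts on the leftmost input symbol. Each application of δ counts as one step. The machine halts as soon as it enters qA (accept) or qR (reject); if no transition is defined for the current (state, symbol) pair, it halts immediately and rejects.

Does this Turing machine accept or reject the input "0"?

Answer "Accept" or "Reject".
Step 0: [even]0 (head at position 0)
Step 1: δ(even, 0) = (even, 0, R)  ⊢  0[even]□ (head at position 1)
Step 2: δ(even, □) = (qA, □, R)  ⊢  0□[qA]□ (head at position 2)
The machine is in qA, so it halts and accepts.

Final answer: Accept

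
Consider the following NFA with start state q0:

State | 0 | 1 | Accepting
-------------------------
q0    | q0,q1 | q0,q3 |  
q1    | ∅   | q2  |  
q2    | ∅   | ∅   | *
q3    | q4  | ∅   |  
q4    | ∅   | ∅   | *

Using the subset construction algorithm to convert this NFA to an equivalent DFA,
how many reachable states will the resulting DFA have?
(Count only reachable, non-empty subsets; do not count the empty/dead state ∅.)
Start subset: {q0}
{q0}: on 0 → {q0, q1}, on 1 → {q0, q3}
{q0, q1}: on 0 → {q0, q1}, on 1 → {q0, q2, q3}
{q0, q3}: on 0 → {q0, q1, q4}, on 1 → {q0, q3}
{q0, q2, q3}: on 0 → {q0, q1, q4}, on 1 → {q0, q3}
{q0, q1, q4}: on 0 → {q0, q1}, on 1 → {q0, q2, q3}
Reachable non-empty subsets: {q0}, {q0, q1}, {q0, q3}, {q0, q2, q3}, {q0, q1, q4} — 5 in total.

Final answer: 5 states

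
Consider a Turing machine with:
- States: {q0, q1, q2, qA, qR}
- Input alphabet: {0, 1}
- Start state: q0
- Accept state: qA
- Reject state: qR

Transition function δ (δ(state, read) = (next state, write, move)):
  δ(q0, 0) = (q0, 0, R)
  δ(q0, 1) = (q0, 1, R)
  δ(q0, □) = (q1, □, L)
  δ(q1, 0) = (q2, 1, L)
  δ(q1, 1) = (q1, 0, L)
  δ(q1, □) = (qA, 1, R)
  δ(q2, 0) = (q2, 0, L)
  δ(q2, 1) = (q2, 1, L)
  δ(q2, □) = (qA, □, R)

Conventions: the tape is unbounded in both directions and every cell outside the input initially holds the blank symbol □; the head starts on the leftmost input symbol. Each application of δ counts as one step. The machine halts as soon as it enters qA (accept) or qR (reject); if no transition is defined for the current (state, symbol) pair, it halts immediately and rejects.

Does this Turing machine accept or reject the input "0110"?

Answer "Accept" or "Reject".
Step 0: [q0]0110 (head at position 0)
Step 1: δ(q0, 0) = (q0, 0, R)  ⊢  0[q0]110 (head at position 1)
Step 2: δ(q0, 1) = (q0, 1, R)  ⊢  01[q0]10 (head at position 2)
Step 3: δ(q0, 1) = (q0, 1, R)  ⊢  011[q0]0 (head at position 3)
Step 4: δ(q0, 0) = (q0, 0, R)  ⊢  0110[q0]□ (head at position 4)
Step 5: δ(q0, □) = (q1, □, L)  ⊢  011[q1]0□ (head at position 3)
Step 6: δ(q1, 0) = (q2, 1, L)  ⊢  01[q2]11□ (head at position 2)
Step 7: δ(q2, 1) = (q2, 1, L)  ⊢  0[q2]111□ (head at position 1)
Step 8: δ(q2, 1) = (q2, 1, L)  ⊢  [q2]0111□ (head at position 0)
Step 9: δ(q2, 0) = (q2, 0, L)  ⊢  [q2]□0111□ (head at position -1)
Step 10: δ(q2, □) = (qA, □, R)  ⊢  □[qA]0111□ (head at position 0)
The machine is in qA, so it halts and accepts.

Final answer: Accept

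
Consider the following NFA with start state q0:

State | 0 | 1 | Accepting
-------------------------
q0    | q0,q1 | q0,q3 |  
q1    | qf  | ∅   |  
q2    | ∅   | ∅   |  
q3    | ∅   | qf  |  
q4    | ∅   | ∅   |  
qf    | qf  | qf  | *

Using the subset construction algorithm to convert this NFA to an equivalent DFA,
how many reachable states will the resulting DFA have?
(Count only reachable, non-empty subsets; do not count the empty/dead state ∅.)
Start subset: {q0}
{q0}: on 0 → {q0, q1}, on 1 → {q0, q3}
{q0, q1}: on 0 → {q0, q1, qf}, on 1 → {q0, q3}
{q0, q3}: on 0 → {q0, q1}, on 1 → {q0, q3, qf}
{q0, q1, qf}: on 0 → {q0, q1, qf}, on 1 → {q0, q3, qf}
{q0, q3, qf}: on 0 → {q0, q1, qf}, on 1 → {q0, q3, qf}
Reachable non-empty subsets: {q0}, {q0, q1}, {q0, q3}, {q0, q1, qf}, {q0, q3, qf} — 5 in total.

Final answer: 5 states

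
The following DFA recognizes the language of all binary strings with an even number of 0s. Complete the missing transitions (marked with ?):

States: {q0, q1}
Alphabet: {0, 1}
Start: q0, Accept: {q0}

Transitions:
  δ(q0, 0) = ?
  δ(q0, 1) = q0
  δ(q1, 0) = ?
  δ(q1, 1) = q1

What each state remembers (consistent with the given transitions and accept states):
  q0: an even number of 0s has been read so far
  q1: an odd number of 0s has been read so far
Filling in the missing entries:
  δ(q0, 0): in q0 (an even number of 0s has been read so far), after reading 0 we have: an odd number of 0s has been read so far → q1
  δ(q1, 0): in q1 (an odd number of 0s has been read so far), after reading 0 we have: an even number of 0s has been read so far → q0

Final answer: δ(q0, 0) = q1; δ(q1, 0) = q0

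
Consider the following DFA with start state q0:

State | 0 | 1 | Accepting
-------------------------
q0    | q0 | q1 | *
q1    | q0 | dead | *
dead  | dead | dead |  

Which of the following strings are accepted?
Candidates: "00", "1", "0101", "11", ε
"00": q0 → q0 → q0; q0 is accepting → accepted
"1": q0 → q1; q1 is accepting → accepted
"0101": q0 → q0 → q1 → q0 → q1; q1 is accepting → accepted
"11": q0 → q1 → dead; dead is not accepting → rejected
ε: q0; q0 is accepting → accepted

Final answer: "00", "1", "0101", ε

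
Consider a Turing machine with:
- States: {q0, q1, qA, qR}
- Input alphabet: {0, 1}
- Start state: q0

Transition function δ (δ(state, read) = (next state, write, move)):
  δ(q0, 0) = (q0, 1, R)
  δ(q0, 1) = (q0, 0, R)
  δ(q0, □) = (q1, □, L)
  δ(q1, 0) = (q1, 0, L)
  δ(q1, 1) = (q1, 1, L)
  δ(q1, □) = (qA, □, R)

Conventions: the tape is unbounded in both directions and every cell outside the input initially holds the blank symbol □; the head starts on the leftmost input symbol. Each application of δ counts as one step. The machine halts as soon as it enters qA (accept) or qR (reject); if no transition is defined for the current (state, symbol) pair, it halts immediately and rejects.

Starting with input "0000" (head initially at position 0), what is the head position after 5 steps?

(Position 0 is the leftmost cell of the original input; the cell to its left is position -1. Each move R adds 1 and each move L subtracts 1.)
Step 0: [q0]0000 (head at position 0)
Step 1: δ(q0, 0) = (q0, 1, R)  ⊢  1[q0]000 (head at position 1)
Step 2: δ(q0, 0) = (q0, 1, R)  ⊢  11[q0]00 (head at position 2)
Step 3: δ(q0, 0) = (q0, 1, R)  ⊢  111[q0]0 (head at position 3)
Step 4: δ(q0, 0) = (q0, 1, R)  ⊢  1111[q0]□ (head at position 4)
Step 5: δ(q0, □) = (q1, □, L)  ⊢  111[q1]1□ (head at position 3)
Head position after 5 steps: 3

Final answer: Position 3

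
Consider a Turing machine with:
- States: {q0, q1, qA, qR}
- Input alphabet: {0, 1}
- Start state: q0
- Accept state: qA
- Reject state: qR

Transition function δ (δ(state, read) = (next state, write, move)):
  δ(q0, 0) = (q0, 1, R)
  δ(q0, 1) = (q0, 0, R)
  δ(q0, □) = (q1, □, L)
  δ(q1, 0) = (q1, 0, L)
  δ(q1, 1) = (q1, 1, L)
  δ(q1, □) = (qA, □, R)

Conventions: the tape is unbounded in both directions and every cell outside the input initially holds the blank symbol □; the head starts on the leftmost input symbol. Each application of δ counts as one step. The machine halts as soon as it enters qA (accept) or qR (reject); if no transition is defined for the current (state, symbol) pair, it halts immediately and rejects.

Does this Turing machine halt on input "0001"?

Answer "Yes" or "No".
Step 0: [q0]0001 (head at position 0)
Step 1: δ(q0, 0) = (q0, 1, R)  ⊢  1[q0]001 (head at position 1)
Step 2: δ(q0, 0) = (q0, 1, R)  ⊢  11[q0]01 (head at position 2)
Step 3: δ(q0, 0) = (q0, 1, R)  ⊢  111[q0]1 (head at position 3)
Step 4: δ(q0, 1) = (q0, 0, R)  ⊢  1110[q0]□ (head at position 4)
Step 5: δ(q0, □) = (q1, □, L)  ⊢  111[q1]0□ (head at position 3)
Step 6: δ(q1, 0) = (q1, 0, L)  ⊢  11[q1]10□ (head at position 2)
Step 7: δ(q1, 1) = (q1, 1, L)  ⊢  1[q1]110□ (head at position 1)
Step 8: δ(q1, 1) = (q1, 1, L)  ⊢  [q1]1110□ (head at position 0)
Step 9: δ(q1, 1) = (q1, 1, L)  ⊢  [q1]□1110□ (head at position -1)
Step 10: δ(q1, □) = (qA, □, R)  ⊢  □[qA]1110□ (head at position 0)
The machine is in qA, so it halts and accepts.
It halts after 10 steps.

Final answer: Yes - halts after 10 steps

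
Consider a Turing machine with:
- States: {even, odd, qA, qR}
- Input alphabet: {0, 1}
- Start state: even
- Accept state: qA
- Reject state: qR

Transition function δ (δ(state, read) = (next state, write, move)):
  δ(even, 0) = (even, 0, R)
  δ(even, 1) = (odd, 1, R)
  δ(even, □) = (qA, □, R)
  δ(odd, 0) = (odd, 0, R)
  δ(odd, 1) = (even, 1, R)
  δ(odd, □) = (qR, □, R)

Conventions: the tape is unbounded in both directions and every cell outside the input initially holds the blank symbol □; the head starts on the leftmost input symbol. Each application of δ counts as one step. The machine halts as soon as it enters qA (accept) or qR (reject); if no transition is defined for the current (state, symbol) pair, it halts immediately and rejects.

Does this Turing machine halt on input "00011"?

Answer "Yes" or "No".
Step 0: [even]00011 (head at position 0)
Step 1: δ(even, 0) = (even, 0, R)  ⊢  0[even]0011 (head at position 1)
Step 2: δ(even, 0) = (even, 0, R)  ⊢  00[even]011 (head at position 2)
Step 3: δ(even, 0) = (even, 0, R)  ⊢  000[even]11 (head at position 3)
Step 4: δ(even, 1) = (odd, 1, R)  ⊢  0001[odd]1 (head at position 4)
Step 5: δ(odd, 1) = (even, 1, R)  ⊢  00011[even]□ (head at position 5)
Step 6: δ(even, □) = (qA, □, R)  ⊢  00011□[qA]□ (head at position 6)
The machine is in qA, so it halts and accepts.
It halts after 6 steps.

Final answer: Yes - halts after 6 steps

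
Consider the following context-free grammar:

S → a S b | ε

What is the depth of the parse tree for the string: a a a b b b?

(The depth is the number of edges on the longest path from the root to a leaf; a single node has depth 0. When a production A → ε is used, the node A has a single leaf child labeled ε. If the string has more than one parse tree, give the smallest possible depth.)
The only parse tree applies S → a S b 3 times (once per matching a…b pair) and then S → ε.
The S nodes sit at depths 0, 1, …, 3; the innermost S (depth 3) has the single child ε at depth 4.
The terminal leaves a, b are at depths 1..3, so the longest root-to-leaf path is S → S → … → S → ε with 4 edges.
Depth = 4.

Final answer: 4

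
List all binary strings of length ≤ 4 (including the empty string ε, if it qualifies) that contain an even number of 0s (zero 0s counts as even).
Checking every binary string of length 0 to 4:
  Length 0: accepted: ε | rejected: (none)
  Length 1: accepted: 1 | rejected: 0
  Length 2: accepted: 00, 11 | rejected: 01, 10
  Length 3: accepted: 001, 010, 100, 111 | rejected: 000, 011, 101, 110
  Length 4: accepted: 0000, 0011, 0101, 0110, 1001, 1010, 1100, 1111 | rejected: 0001, 0010, 0100, 0111, 1000, 1011, 1101, 1110
Total: 16 string(s).

Final answer: ε, 1, 00, 11, 001, 010, 100, 111, 0000, 0011, 0101, 0110, 1001, 1010, 1100, 1111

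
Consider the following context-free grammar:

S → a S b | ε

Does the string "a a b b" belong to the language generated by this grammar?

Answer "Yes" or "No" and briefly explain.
A derivation exists: S ⇒ a S b ⇒ a a S b b ⇒ a a b b (using S → a S b twice, then S → ε).

Final answer: Yes - a valid derivation exists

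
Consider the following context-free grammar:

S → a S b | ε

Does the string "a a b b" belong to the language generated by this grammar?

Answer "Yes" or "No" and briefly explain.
A derivation exists: S ⇒ a S b ⇒ a a S b b ⇒ a a b b (using S → a S b twice, then S → ε).

Final answer: Yes - a valid derivation exists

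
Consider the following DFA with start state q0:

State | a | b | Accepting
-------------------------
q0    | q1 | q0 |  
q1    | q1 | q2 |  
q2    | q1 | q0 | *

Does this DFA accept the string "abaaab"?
Start in q0.
Read 'a': q0 → q1
Read 'b': q1 → q2
Read 'a': q2 → q1
Read 'a': q1 → q1
Read 'a': q1 → q1
Read 'b': q1 → q2
Final state q2 is accepting, so the string is accepted.

Final answer: Yes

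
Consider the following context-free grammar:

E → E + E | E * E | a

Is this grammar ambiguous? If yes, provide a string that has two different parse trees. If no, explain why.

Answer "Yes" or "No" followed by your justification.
Two different leftmost derivations of a + a * a:
  (1) E ⇒ E + E ⇒ a + E ⇒ a + E * E ⇒ a + a * E ⇒ a + a * a   (tree groups a + (a * a))
  (2) E ⇒ E * E ⇒ E + E * E ⇒ a + E * E ⇒ a + a * E ⇒ a + a * a   (tree groups (a + a) * a)
Two distinct leftmost derivations = two distinct parse trees, so the grammar is ambiguous.

Final answer: Yes - the string 'a + a * a' has two distinct leftmost derivations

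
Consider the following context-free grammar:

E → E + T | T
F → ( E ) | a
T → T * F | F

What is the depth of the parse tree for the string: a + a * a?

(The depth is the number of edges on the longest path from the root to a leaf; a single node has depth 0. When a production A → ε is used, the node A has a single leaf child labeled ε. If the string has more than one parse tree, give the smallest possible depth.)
The grammar is unambiguous; the parse tree of a + a * a is:
E → E + T at the root (depth 0).
  Left E (depth 1) → T (2) → F (3) → a (4).
  Right T (depth 1) → T * F; that T (2) → F (3) → a (4); F (2) → a (3).
The longest root-to-leaf paths have 4 edges.
Depth = 4.

Final answer: 4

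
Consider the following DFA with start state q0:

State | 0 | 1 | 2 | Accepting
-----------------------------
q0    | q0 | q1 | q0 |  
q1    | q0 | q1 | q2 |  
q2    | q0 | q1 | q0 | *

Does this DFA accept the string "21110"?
Start in q0.
Read '2': q0 → q0
Read '1': q0 → q1
Read '1': q1 → q1
Read '1': q1 → q1
Read '0': q1 → q0
Final state q0 is not accepting, so the string is rejected.

Final answer: No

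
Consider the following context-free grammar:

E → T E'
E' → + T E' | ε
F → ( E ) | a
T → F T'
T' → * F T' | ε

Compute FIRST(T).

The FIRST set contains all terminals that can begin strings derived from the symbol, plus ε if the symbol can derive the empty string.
FIRST(F): F → ( E ) contributes '(' and F → a contributes 'a', so FIRST(F) = {(, a}. F is not nullable.
FIRST(T): T → F T' begins with F, and F is not nullable, so FIRST(T) = FIRST(F) = {(, a}.

Final answer: {(, a}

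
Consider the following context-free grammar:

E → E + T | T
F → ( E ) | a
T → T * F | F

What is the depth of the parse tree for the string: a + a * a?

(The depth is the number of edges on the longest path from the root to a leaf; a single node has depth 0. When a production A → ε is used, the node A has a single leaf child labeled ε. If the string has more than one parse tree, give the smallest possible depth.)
The grammar is unambiguous; the parse tree of a + a * a is:
E → E + T at the root (depth 0).
  Left E (depth 1) → T (2) → F (3) → a (4).
  Right T (depth 1) → T * F; that T (2) → F (3) → a (4); F (2) → a (3).
The longest root-to-leaf paths have 4 edges.
Depth = 4.

Final answer: 4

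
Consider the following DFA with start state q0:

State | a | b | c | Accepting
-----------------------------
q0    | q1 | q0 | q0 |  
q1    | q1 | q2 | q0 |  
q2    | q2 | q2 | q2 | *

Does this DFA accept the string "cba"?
Start in q0.
Read 'c': q0 → q0
Read 'b': q0 → q0
Read 'a': q0 → q1
Final state q1 is not accepting, so the string is rejected.

Final answer: No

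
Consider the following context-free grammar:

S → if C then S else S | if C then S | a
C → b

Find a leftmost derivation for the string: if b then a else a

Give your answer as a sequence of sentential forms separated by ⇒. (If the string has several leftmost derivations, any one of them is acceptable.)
Start with S.
Step 1: the leftmost non-terminal is S; apply S → if C then S else S:  if C then S else S
Step 2: the leftmost non-terminal is C; apply C → b:  if b then S else S
Step 3: the leftmost non-terminal is S; apply S → a:  if b then a else S
Step 4: the leftmost non-terminal is S; apply S → a:  if b then a else a

Final answer: S ⇒ if C then S else S ⇒ if b then S else S ⇒ if b then a else S ⇒ if b then a else a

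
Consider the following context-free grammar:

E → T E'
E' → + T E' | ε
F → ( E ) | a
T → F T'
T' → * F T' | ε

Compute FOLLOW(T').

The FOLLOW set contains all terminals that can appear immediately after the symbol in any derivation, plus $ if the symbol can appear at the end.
Useful FIRST sets: FIRST(E') = {+, ε}, FIRST(T') = {*, ε} (both E' and T' are nullable).
FOLLOW(E): E is the start symbol → $; E appears in F → ( E ) followed by ')' → FOLLOW(E) = {), $}.
FOLLOW(E'): E' appears at the right end of E → T E' and of E' → + T E', so FOLLOW(E') ⊇ FOLLOW(E) (the second occurrence adds nothing new). FOLLOW(E') = {), $}.
FOLLOW(T): in E → T E' and E' → + T E', T is followed by E': add FIRST(E') minus ε = {+}; since E' is nullable, also add FOLLOW(E) and FOLLOW(E') = {), $}. FOLLOW(T) = {+, ), $}.
FOLLOW(T'): T' appears at the right end of T → F T' and of T' → * F T', so FOLLOW(T') = FOLLOW(T) = {+, ), $}.

Final answer: {$, ), +}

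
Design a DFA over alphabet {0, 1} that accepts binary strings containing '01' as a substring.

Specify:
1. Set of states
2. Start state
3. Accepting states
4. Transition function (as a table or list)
One valid DFA (any DFA recognizing the same language is acceptable):
States: {q0, q1, q2}
Start: q0
Accepting: {q2}
Transitions (accepting states marked with *):
State | 0 | 1 | Accepting
-------------------------
q0    | q1 | q0 |  
q1    | q1 | q2 |  
q2    | q2 | q2 | *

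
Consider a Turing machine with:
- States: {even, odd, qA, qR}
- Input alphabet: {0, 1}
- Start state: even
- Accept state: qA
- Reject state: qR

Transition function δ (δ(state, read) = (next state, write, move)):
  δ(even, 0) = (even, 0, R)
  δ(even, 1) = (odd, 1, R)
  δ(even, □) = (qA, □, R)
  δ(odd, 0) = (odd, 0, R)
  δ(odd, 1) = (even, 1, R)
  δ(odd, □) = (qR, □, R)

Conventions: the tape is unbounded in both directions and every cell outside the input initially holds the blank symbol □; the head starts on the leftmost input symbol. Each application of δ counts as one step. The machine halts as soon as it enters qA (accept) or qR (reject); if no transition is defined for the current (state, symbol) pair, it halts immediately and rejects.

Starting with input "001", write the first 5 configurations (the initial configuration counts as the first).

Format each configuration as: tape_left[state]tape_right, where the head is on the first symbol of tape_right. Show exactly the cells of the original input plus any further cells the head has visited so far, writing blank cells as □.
Step 0: [even]001 (head at position 0)
Step 1: δ(even, 0) = (even, 0, R)  ⊢  0[even]01 (head at position 1)
Step 2: δ(even, 0) = (even, 0, R)  ⊢  00[even]1 (head at position 2)
Step 3: δ(even, 1) = (odd, 1, R)  ⊢  001[odd]□ (head at position 3)
Step 4: δ(odd, □) = (qR, □, R)  ⊢  001□[qR]□ (head at position 4)

Final answer: [even]001 ⊢ 0[even]01 ⊢ 00[even]1 ⊢ 001[odd]□ ⊢ 001□[qR]□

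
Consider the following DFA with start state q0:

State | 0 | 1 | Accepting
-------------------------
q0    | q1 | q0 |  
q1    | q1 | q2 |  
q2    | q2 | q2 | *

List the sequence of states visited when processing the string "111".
q0 → q0 → q0 → q0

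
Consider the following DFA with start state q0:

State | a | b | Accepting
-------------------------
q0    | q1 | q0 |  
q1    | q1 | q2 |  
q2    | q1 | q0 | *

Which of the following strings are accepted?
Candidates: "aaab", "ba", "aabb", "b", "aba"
"aaab": q0 → q1 → q1 → q1 → q2; q2 is accepting → accepted
"ba": q0 → q0 → q1; q1 is not accepting → rejected
"aabb": q0 → q1 → q1 → q2 → q0; q0 is not accepting → rejected
"b": q0 → q0; q0 is not accepting → rejected
"aba": q0 → q1 → q2 → q1; q1 is not accepting → rejected

Final answer: "aaab"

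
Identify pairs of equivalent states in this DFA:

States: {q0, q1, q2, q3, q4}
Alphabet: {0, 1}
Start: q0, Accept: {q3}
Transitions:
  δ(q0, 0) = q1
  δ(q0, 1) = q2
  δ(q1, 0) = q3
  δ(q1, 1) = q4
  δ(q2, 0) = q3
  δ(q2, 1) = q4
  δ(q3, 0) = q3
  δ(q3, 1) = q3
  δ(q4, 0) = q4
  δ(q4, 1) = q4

Using the table-filling algorithm:
Round 0 – mark pairs where exactly one state is accepting: (q0,q3), (q1,q3), (q2,q3), (q3,q4)
Round 1 – newly marked: (q0,q1) [on 0: q1 vs q3, already marked]; (q0,q2) [on 0: q1 vs q3, already marked]; (q1,q4) [on 0: q3 vs q4, already marked]; (q2,q4) [on 0: q3 vs q4, already marked]
Round 2 – newly marked: (q0,q4) [on 0: q1 vs q4, already marked]
No further pairs can be marked.
(q1, q2) unmarked: δ(q1,0)=q3, δ(q2,0)=q3; δ(q1,1)=q4, δ(q2,1)=q4 → equivalent
Equivalent pairs: (q1, q2)

Final answer: Equivalent pairs: (q1, q2)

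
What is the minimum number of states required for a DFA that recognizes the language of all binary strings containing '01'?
Language: binary strings containing '01'
Lower bound (Myhill–Nerode): the prefixes ε, 0, 01 are pairwise distinguishable:
  ε vs 01: suffix ε distinguishes them (ε is rejected, 01 is accepted)
  0 vs 01: suffix ε distinguishes them (0 is rejected, 01 is accepted)
  ε vs 0: suffix 1 distinguishes them (ε·1 = 1 is rejected, 0·1 = 01 is accepted)
So any DFA needs at least 3 states.
Upper bound: a DFA with 3 states exists (one state per class above: 'no progress', 'last symbol 0', and 'seen 01' (accepting sink)).
Minimum states: 3

Final answer: 3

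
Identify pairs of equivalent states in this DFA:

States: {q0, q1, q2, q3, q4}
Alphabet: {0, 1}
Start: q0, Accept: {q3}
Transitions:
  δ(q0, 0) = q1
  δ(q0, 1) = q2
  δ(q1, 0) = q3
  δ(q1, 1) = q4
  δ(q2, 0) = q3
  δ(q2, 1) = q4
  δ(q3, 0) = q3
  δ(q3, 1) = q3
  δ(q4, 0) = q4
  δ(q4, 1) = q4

Using the table-filling algorithm:
Round 0 – mark pairs where exactly one state is accepting: (q0,q3), (q1,q3), (q2,q3), (q3,q4)
Round 1 – newly marked: (q0,q1) [on 0: q1 vs q3, already marked]; (q0,q2) [on 0: q1 vs q3, already marked]; (q1,q4) [on 0: q3 vs q4, already marked]; (q2,q4) [on 0: q3 vs q4, already marked]
Round 2 – newly marked: (q0,q4) [on 0: q1 vs q4, already marked]
No further pairs can be marked.
(q1, q2) unmarked: δ(q1,0)=q3, δ(q2,0)=q3; δ(q1,1)=q4, δ(q2,1)=q4 → equivalent
Equivalent pairs: (q1, q2)

Final answer: Equivalent pairs: (q1, q2)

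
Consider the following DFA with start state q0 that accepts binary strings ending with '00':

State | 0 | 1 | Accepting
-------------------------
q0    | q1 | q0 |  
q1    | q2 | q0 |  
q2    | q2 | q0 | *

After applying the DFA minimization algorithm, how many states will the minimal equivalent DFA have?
All 3 states are reachable from q0, so none can be removed as unreachable.
Table-filling: first mark every (accepting, non-accepting) pair as distinguishable (accepting: {q2}; non-accepting: {q0, q1}).
Round 1: (q0, q1) on '0' go to q1 and q2, already distinguishable → mark.
Every pair of states is distinguishable, so the DFA is already minimal.
Equivalence classes: {q0}, {q1}, {q2} → 3 states.

Final answer: 3 states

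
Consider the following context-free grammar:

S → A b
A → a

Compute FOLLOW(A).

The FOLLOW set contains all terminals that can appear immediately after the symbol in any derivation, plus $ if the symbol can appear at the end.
A occurs only in S → A b, where it is immediately followed by the terminal b. So FOLLOW(A) = {b}.

Final answer: {b}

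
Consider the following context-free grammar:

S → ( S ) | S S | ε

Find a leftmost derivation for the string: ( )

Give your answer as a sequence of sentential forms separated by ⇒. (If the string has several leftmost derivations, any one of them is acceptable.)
Start with S.
Step 1: the leftmost non-terminal is S; apply S → ( S ):  ( S )
Step 2: the leftmost non-terminal is S; apply S → ε:  ( )

Final answer: S ⇒ ( S ) ⇒ ( )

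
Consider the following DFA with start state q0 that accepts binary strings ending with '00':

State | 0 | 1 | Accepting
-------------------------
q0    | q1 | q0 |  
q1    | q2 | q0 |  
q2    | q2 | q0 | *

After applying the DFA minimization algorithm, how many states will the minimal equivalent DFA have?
All 3 states are reachable from q0, so none can be removed as unreachable.
Table-filling: first mark every (accepting, non-accepting) pair as distinguishable (accepting: {q2}; non-accepting: {q0, q1}).
Round 1: (q0, q1) on '0' go to q1 and q2, already distinguishable → mark.
Every pair of states is distinguishable, so the DFA is already minimal.
Equivalence classes: {q0}, {q1}, {q2} → 3 states.

Final answer: 3 states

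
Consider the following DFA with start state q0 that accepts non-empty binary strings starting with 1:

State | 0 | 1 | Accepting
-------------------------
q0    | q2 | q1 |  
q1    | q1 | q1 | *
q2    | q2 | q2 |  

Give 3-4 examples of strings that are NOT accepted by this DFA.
Any strings that end in a non-accepting state work; for example:
"000": q0 → q2 → q2 → q2; q2 is not accepting → rejected
"001": q0 → q2 → q2 → q2; q2 is not accepting → rejected
"010": q0 → q2 → q2 → q2; q2 is not accepting → rejected
"0100": q0 → q2 → q2 → q2 → q2; q2 is not accepting → rejected

Final answer: "000", "001", "010", "0100"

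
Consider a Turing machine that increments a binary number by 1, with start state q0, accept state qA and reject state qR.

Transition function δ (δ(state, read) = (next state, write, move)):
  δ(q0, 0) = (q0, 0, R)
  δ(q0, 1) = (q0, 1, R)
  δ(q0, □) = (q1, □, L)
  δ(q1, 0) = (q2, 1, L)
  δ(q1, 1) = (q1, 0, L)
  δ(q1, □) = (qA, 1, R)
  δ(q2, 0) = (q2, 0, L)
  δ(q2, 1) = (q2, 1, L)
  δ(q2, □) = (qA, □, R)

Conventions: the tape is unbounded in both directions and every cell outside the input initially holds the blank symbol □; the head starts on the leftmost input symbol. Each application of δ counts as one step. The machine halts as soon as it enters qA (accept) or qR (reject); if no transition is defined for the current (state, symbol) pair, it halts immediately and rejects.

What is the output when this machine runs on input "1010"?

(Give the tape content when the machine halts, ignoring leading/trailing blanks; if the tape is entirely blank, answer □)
Step 0: [q0]1010 (head at position 0)
Step 1: δ(q0, 1) = (q0, 1, R)  ⊢  1[q0]010 (head at position 1)
Step 2: δ(q0, 0) = (q0, 0, R)  ⊢  10[q0]10 (head at position 2)
Step 3: δ(q0, 1) = (q0, 1, R)  ⊢  101[q0]0 (head at position 3)
Step 4: δ(q0, 0) = (q0, 0, R)  ⊢  1010[q0]□ (head at position 4)
Step 5: δ(q0, □) = (q1, □, L)  ⊢  101[q1]0□ (head at position 3)
Step 6: δ(q1, 0) = (q2, 1, L)  ⊢  10[q2]11□ (head at position 2)
Step 7: δ(q2, 1) = (q2, 1, L)  ⊢  1[q2]011□ (head at position 1)
Step 8: δ(q2, 0) = (q2, 0, L)  ⊢  [q2]1011□ (head at position 0)
Step 9: δ(q2, 1) = (q2, 1, L)  ⊢  [q2]□1011□ (head at position -1)
Step 10: δ(q2, □) = (qA, □, R)  ⊢  □[qA]1011□ (head at position 0)
The machine is in qA, so it halts and accepts.
Tape content when halted (ignoring surrounding blanks): 1011

Final answer: Output: 1011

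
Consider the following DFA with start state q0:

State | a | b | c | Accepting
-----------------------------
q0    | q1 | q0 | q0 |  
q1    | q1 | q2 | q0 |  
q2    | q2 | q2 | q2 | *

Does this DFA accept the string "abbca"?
Start in q0.
Read 'a': q0 → q1
Read 'b': q1 → q2
Read 'b': q2 → q2
Read 'c': q2 → q2
Read 'a': q2 → q2
Final state q2 is accepting, so the string is accepted.

Final answer: Yes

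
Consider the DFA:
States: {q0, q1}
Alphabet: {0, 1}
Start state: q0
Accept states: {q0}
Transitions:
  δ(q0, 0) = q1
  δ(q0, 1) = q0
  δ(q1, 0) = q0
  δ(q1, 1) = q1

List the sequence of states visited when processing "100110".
Starting at q0
Read '1': q0 -> q0
Read '0': q0 -> q1
Read '0': q1 -> q0
Read '1': q0 -> q0
Read '1': q0 -> q0
Read '0': q0 -> q1

Final answer: q0 -> q0 -> q1 -> q0 -> q0 -> q0 -> q1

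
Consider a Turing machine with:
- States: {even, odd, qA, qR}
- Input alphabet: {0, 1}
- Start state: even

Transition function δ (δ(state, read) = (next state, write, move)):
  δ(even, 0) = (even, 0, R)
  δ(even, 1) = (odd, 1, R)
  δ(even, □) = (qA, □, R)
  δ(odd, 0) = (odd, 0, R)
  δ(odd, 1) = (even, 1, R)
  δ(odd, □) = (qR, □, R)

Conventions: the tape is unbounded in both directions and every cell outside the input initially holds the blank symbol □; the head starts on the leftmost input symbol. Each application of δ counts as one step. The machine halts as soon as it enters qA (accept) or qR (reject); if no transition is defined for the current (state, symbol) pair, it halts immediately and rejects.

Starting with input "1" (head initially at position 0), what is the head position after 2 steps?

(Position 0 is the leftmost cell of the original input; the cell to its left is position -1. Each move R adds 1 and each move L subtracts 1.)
Step 0: [even]1 (head at position 0)
Step 1: δ(even, 1) = (odd, 1, R)  ⊢  1[odd]□ (head at position 1)
Step 2: δ(odd, □) = (qR, □, R)  ⊢  1□[qR]□ (head at position 2)
Head position after 2 steps: 2

Final answer: Position 2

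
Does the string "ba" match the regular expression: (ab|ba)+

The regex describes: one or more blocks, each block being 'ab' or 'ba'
Yes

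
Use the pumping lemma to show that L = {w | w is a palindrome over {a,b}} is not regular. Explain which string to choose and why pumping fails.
Language: L = {w | w is a palindrome over {a,b}} (strings that read the same forwards and backwards)
Step 1: Assume for contradiction that L is regular, with pumping length p.
Step 2: Choose s = a^p b a^p. Then s ∈ L (it reads the same forwards and backwards) and |s| ≥ p.
Step 3: Consider any decomposition s = xyz with |xy| ≤ p and |y| > 0. Since |xy| ≤ p and the first p symbols of s are all a's, y = a^k for some k with 1 ≤ k ≤ p.
Step 4: Pumping up (i = 2): xy²z = a^(p+k) b a^p. Its reverse is a^p b a^(p+k) ≠ a^(p+k) b a^p (the single b is no longer in the middle), so xy²z is not a palindrome and xy²z ∉ L.
This contradicts the pumping lemma, so L is not regular.

Final answer: Choose s = a^p b a^p. Since |xy| ≤ p, y = a^k with k ≥ 1. Then xy²z = a^(p+k) b a^p is not a palindrome, so ∉ L.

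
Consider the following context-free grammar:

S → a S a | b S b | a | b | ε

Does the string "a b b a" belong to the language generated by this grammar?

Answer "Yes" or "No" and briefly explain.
A derivation exists: S ⇒ a S a ⇒ a b S b a ⇒ a b b a (using S → a S a, S → b S b, then S → ε).

Final answer: Yes - a valid derivation exists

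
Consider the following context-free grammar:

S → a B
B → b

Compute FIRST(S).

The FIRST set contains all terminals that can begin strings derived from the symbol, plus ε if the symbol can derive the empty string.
S has the single production S → a B, whose right-hand side begins with the terminal a. So FIRST(S) = {a}.

Final answer: {a}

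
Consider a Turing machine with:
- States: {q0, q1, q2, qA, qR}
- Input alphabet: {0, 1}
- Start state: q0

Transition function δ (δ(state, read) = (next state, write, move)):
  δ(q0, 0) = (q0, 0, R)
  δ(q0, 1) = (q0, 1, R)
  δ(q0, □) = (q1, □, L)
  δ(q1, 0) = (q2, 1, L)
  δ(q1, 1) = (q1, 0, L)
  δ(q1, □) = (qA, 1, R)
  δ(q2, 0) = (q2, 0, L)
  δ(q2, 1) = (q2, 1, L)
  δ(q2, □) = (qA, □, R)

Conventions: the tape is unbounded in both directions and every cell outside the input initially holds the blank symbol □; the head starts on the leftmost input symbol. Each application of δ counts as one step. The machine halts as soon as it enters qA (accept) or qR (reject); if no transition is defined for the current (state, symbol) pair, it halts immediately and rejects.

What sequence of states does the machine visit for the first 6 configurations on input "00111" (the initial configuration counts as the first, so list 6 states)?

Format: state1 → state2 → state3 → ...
Step 0: [q0]00111 (head at position 0)
Step 1: δ(q0, 0) = (q0, 0, R)  ⊢  0[q0]0111 (head at position 1)
Step 2: δ(q0, 0) = (q0, 0, R)  ⊢  00[q0]111 (head at position 2)
Step 3: δ(q0, 1) = (q0, 1, R)  ⊢  001[q0]11 (head at position 3)
Step 4: δ(q0, 1) = (q0, 1, R)  ⊢  0011[q0]1 (head at position 4)
Step 5: δ(q0, 1) = (q0, 1, R)  ⊢  00111[q0]□ (head at position 5)
Reading off the states of these 6 configurations: q0 → q0 → q0 → q0 → q0 → q0

Final answer: q0 → q0 → q0 → q0 → q0 → q0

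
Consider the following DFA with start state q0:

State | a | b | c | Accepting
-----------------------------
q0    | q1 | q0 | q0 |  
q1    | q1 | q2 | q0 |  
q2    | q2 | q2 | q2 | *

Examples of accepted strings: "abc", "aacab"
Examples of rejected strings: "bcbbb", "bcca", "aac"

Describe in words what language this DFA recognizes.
strings over {a,b,c} containing 'ab' as substring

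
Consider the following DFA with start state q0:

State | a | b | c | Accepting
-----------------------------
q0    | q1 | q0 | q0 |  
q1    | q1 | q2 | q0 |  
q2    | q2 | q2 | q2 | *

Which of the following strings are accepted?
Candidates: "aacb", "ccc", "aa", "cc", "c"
"aacb": q0 → q1 → q1 → q0 → q0; q0 is not accepting → rejected
"ccc": q0 → q0 → q0 → q0; q0 is not accepting → rejected
"aa": q0 → q1 → q1; q1 is not accepting → rejected
"cc": q0 → q0 → q0; q0 is not accepting → rejected
"c": q0 → q0; q0 is not accepting → rejected

Final answer: None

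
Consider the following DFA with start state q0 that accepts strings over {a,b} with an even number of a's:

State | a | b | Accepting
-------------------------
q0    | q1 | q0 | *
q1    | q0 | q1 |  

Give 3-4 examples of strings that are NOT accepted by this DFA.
Any strings that end in a non-accepting state work; for example:
"ba": q0 → q0 → q1; q1 is not accepting → rejected
"bab": q0 → q0 → q1 → q1; q1 is not accepting → rejected
"abaa": q0 → q1 → q1 → q0 → q1; q1 is not accepting → rejected
"babb": q0 → q0 → q1 → q1 → q1; q1 is not accepting → rejected

Final answer: "ba", "bab", "abaa", "babb"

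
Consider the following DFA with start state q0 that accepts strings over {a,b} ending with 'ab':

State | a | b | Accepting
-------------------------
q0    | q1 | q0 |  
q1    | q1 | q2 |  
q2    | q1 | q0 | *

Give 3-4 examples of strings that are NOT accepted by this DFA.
Any strings that end in a non-accepting state work; for example:
"bba": q0 → q0 → q0 → q1; q1 is not accepting → rejected
"aaba": q0 → q1 → q1 → q2 → q1; q1 is not accepting → rejected
"aabb": q0 → q1 → q1 → q2 → q0; q0 is not accepting → rejected
"bbbb": q0 → q0 → q0 → q0 → q0; q0 is not accepting → rejected

Final answer: "bba", "aaba", "aabb", "bbbb"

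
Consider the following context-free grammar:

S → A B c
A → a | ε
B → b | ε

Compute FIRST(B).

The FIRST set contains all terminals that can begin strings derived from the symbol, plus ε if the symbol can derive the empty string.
B → b contributes b; B → ε makes B nullable, contributing ε. FIRST(B) = {b, ε}.

Final answer: {b, ε}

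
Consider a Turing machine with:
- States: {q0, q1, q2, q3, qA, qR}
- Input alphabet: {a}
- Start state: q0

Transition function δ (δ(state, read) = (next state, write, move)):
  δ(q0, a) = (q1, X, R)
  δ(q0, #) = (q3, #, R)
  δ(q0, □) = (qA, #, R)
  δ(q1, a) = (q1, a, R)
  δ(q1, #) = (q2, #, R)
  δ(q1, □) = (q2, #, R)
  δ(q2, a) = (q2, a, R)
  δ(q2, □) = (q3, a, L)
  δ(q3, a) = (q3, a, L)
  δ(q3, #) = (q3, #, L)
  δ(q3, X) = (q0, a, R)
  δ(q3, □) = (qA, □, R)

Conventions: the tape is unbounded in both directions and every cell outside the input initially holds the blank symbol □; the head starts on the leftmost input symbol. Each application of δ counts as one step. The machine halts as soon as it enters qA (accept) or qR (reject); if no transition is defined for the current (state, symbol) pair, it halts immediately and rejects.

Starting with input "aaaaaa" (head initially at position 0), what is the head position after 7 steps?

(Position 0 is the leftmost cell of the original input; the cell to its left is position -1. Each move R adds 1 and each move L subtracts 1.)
Step 0: [q0]aaaaaa (head at position 0)
Step 1: δ(q0, a) = (q1, X, R)  ⊢  X[q1]aaaaa (head at position 1)
Step 2: δ(q1, a) = (q1, a, R)  ⊢  Xa[q1]aaaa (head at position 2)
Step 3: δ(q1, a) = (q1, a, R)  ⊢  Xaa[q1]aaa (head at position 3)
Step 4: δ(q1, a) = (q1, a, R)  ⊢  Xaaa[q1]aa (head at position 4)
Step 5: δ(q1, a) = (q1, a, R)  ⊢  Xaaaa[q1]a (head at position 5)
Step 6: δ(q1, a) = (q1, a, R)  ⊢  Xaaaaa[q1]□ (head at position 6)
Step 7: δ(q1, □) = (q2, #, R)  ⊢  Xaaaaa#[q2]□ (head at position 7)
Head position after 7 steps: 7

Final answer: Position 7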